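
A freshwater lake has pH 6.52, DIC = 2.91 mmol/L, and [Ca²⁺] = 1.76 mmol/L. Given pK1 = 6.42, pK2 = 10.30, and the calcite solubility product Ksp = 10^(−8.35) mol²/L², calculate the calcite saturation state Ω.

Ω = 0.106

α₂ = 1 / (1 + [H⁺]/K2 + [H⁺]²/(K1K2)) = 1 / (1 + 10^+3.78 + 10^+3.68)
   = 1 / (1 + 6025.6 + 4786.3) = 1/1.0813×10^4 = 9.248×10^-5
[CO3²⁻] = α₂ × DIC = 9.248×10^-5 × 2.91 = 0.0002691 mmol/L = 0.2691 μmol/L
Ksp = 10^(−8.35) = 4.467×10^-9
Ω = [Ca²⁺][CO3²⁻]/Ksp = (1.76×10^-3)(2.691×10^-7) / 4.467×10^-9 = 0.106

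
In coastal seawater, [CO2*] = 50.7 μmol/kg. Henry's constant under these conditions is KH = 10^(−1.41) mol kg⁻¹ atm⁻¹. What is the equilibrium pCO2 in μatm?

pCO2 = 1300 μatm

KH = 10^(−1.41) = 3.890×10^-2 mol kg⁻¹ atm⁻¹
pCO2 = [CO2*]/KH = 50.7×10^-6 / 3.890×10^-2 = 1.30×10^-3 atm = 1300 μatm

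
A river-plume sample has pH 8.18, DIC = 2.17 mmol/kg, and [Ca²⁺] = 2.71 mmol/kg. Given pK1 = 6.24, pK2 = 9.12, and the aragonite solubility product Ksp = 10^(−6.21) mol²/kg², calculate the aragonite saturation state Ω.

Ω = 0.972

α₂ = 1 / (1 + [H⁺]/K2 + [H⁺]²/(K1K2)) = 1 / (1 + 10^+0.94 + 10^-1.00)
   = 1 / (1 + 8.7096 + 0.10000) = 1/9.8096 = 0.1019
[CO3²⁻] = α₂ × DIC = 0.1019 × 2.17 = 0.2212 mmol/kg
Ksp = 10^(−6.21) = 6.166×10^-7
Ω = [Ca²⁺][CO3²⁻]/Ksp = (2.71×10^-3)(2.212×10^-4) / 6.166×10^-7 = 0.972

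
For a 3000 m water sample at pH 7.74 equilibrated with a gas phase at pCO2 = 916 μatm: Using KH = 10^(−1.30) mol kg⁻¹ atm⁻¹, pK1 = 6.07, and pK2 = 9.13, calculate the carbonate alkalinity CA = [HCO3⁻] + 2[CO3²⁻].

[CO2*] = KH · pCO2 = 10^(−1.30) × 916×10^-6 = 4.591×10^-5 mol/kg
α₀ = 1/(1 + K1/[H⁺] + K1K2/[H⁺]²) = 1/(1 + 10^+1.67 + 10^+0.28) = 0.02013
DIC = [CO2*]/α₀ = 4.591×10^-5 / 0.02013 = 2.281 mmol/kg
CA = (α₁ + 2α₂)·DIC = (0.9415 + 2×0.03836) × 2.281 = 2.32 mmol/kg

CA = 2.32 mmol/kg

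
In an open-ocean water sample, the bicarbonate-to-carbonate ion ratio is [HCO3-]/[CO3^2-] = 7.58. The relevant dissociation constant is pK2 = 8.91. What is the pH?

From K2 = [H⁺][CO3^2-]/[HCO3-]:  pH = pK2 − log₁₀([HCO3-]/[CO3^2-])
log₁₀(7.58) = +0.880
pH = 8.91 − (+0.880) = 8.03

pH = 8.03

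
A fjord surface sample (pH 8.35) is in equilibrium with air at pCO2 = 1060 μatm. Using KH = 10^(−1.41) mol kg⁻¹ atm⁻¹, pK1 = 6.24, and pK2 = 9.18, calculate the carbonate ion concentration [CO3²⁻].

[CO2*] = KH · pCO2 = 10^(−1.41) × 1060×10^-6 = 4.124×10^-5 mol/kg
α₀ = 1/(1 + K1/[H⁺] + K1K2/[H⁺]²) = 1/(1 + 10^+2.11 + 10^+1.28) = 0.006717
DIC = [CO2*]/α₀ = 4.124×10^-5 / 0.006717 = 6.140 mmol/kg
[CO3²⁻] = α₂·DIC; α₂ = 0.1280, so [CO3²⁻] = 0.1280 × 6.140 = 0.786 mmol/kg

[CO3²⁻] = 0.786 mmol/kg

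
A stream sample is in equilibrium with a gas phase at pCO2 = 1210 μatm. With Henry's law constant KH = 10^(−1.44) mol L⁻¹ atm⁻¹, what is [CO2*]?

[CO2*] = 43.9 μmol/L

KH = 10^(−1.44) = 3.631×10^-2 mol L⁻¹ atm⁻¹
[CO2*] = KH · pCO2 = 3.631×10^-2 × 1210×10^-6 atm = 4.39×10^-5 mol/L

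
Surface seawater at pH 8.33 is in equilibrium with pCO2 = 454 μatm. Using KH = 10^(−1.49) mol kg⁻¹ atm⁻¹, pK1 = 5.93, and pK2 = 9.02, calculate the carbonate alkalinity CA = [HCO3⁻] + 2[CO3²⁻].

[CO2*] = KH · pCO2 = 10^(−1.49) × 454×10^-6 = 1.469×10^-5 mol/kg
α₀ = 1/(1 + K1/[H⁺] + K1K2/[H⁺]²) = 1/(1 + 10^+2.40 + 10^+1.71) = 0.003295
DIC = [CO2*]/α₀ = 1.469×10^-5 / 0.003295 = 4.458 mmol/kg
CA = (α₁ + 2α₂)·DIC = (0.8277 + 2×0.1690) × 4.458 = 5.20 mmol/kg

CA = 5.20 mmol/kg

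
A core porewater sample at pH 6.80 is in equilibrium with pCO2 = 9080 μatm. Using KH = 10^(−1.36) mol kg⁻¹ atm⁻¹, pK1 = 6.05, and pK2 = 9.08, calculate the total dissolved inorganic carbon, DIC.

[CO2*] = KH · pCO2 = 10^(−1.36) × 9080×10^-6 = 3.964×10^-4 mol/kg
α₀ = 1/(1 + K1/[H⁺] + K1K2/[H⁺]²) = 1/(1 + 10^+0.75 + 10^-1.53) = 0.1503
DIC = [CO2*]/α₀ = 3.964×10^-4 / 0.1503 = 2.64 mmol/kg

DIC = 2.64 mmol/kg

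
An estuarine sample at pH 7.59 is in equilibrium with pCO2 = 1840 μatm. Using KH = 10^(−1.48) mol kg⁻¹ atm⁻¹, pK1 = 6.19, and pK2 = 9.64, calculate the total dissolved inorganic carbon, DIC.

[CO2*] = KH · pCO2 = 10^(−1.48) × 1840×10^-6 = 6.093×10^-5 mol/kg
α₀ = 1/(1 + K1/[H⁺] + K1K2/[H⁺]²) = 1/(1 + 10^+1.40 + 10^-0.65) = 0.03796
DIC = [CO2*]/α₀ = 6.093×10^-5 / 0.03796 = 1.61 mmol/kg

DIC = 1.61 mmol/kg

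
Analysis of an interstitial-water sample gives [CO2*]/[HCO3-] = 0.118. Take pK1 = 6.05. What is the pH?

From K1 = [H⁺][HCO3-]/[CO2*]:  pH = pK1 − log₁₀([CO2*]/[HCO3-])
log₁₀(0.118) = -0.928
pH = 6.05 − (-0.928) = 6.98

pH = 6.98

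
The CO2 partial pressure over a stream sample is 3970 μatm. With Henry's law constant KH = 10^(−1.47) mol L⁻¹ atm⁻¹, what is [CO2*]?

KH = 10^(−1.47) = 3.388×10^-2 mol L⁻¹ atm⁻¹
[CO2*] = KH · pCO2 = 3.388×10^-2 × 3970×10^-6 atm = 1.35×10^-4 mol/L

[CO2*] = 135 μmol/L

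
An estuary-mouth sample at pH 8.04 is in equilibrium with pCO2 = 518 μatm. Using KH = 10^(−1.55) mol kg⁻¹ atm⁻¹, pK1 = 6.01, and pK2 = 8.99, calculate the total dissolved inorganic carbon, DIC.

[CO2*] = KH · pCO2 = 10^(−1.55) × 518×10^-6 = 1.460×10^-5 mol/kg
α₀ = 1/(1 + K1/[H⁺] + K1K2/[H⁺]²) = 1/(1 + 10^+2.03 + 10^+1.08) = 0.008321
DIC = [CO2*]/α₀ = 1.460×10^-5 / 0.008321 = 1.75 mmol/kg

DIC = 1.75 mmol/kg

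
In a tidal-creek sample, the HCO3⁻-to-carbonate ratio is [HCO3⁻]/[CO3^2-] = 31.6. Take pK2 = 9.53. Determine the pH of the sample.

pH = 8.03

From K2 = [H⁺][CO3^2-]/[HCO3⁻]:  pH = pK2 − log₁₀([HCO3⁻]/[CO3^2-])
log₁₀(31.6) = +1.500
pH = 9.53 − (+1.500) = 8.03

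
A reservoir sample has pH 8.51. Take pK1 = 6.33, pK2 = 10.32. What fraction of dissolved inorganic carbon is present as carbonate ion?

α₂ = 0.0152

α₂ = 1 / (1 + [H⁺]/K2 + [H⁺]²/(K1K2)) = 1 / (1 + 10^+1.81 + 10^-0.37)
   = 1 / (1 + 64.565 + 0.42658) = 1/65.992 = 0.01515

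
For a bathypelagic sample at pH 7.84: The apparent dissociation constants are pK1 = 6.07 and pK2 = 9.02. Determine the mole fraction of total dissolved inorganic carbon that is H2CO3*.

α₀ = 1 / (1 + K1/[H⁺] + K1K2/[H⁺]²) = 1 / (1 + 10^+1.77 + 10^+0.59)
   = 1 / (1 + 58.884 + 3.8905) = 1/63.775 = 0.01568

α₀ = 0.0157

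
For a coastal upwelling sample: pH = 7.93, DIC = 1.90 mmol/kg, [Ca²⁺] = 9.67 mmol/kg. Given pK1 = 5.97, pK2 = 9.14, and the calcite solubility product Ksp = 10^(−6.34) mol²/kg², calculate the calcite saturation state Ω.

α₂ = 1 / (1 + [H⁺]/K2 + [H⁺]²/(K1K2)) = 1 / (1 + 10^+1.21 + 10^-0.75)
   = 1 / (1 + 16.218 + 0.17783) = 1/17.396 = 0.05748
[CO3²⁻] = α₂ × DIC = 0.05748 × 1.90 = 0.1092 mmol/kg
Ksp = 10^(−6.34) = 4.571×10^-7
Ω = [Ca²⁺][CO3²⁻]/Ksp = (9.67×10^-3)(1.092×10^-4) / 4.571×10^-7 = 2.31

Ω = 2.31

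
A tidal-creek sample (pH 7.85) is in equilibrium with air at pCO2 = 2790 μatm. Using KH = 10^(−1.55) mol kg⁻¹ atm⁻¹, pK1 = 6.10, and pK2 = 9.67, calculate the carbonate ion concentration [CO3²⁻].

[CO3²⁻] = 0.0669 mmol/kg

[CO2*] = KH · pCO2 = 10^(−1.55) × 2790×10^-6 = 7.863×10^-5 mol/kg
α₀ = 1/(1 + K1/[H⁺] + K1K2/[H⁺]²) = 1/(1 + 10^+1.75 + 10^-0.07) = 0.01722
DIC = [CO2*]/α₀ = 7.863×10^-5 / 0.01722 = 4.567 mmol/kg
[CO3²⁻] = α₂·DIC; α₂ = 0.01465, so [CO3²⁻] = 0.01465 × 4.567 = 0.0669 mmol/kg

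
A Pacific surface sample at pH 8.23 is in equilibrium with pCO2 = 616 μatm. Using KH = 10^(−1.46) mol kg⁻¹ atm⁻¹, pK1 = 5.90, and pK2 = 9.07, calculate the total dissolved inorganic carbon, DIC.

DIC = 5.25 mmol/kg

[CO2*] = KH · pCO2 = 10^(−1.46) × 616×10^-6 = 2.136×10^-5 mol/kg
α₀ = 1/(1 + K1/[H⁺] + K1K2/[H⁺]²) = 1/(1 + 10^+2.33 + 10^+1.49) = 0.004070
DIC = [CO2*]/α₀ = 2.136×10^-5 / 0.004070 = 5.25 mmol/kg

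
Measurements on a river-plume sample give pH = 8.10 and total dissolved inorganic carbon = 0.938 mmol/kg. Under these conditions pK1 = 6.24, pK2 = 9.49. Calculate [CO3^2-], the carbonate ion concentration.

α₂ = 1 / (1 + [H⁺]/K2 + [H⁺]²/(K1K2)) = 1 / (1 + 10^+1.39 + 10^-0.47)
   = 1 / (1 + 24.547 + 0.33884) = 1/25.886 = 0.03863
[CO3²⁻] = α₂ × DIC = 0.03863 × 0.938 = 0.0362 mmol/kg

[CO3²⁻] = 0.0362 mmol/kg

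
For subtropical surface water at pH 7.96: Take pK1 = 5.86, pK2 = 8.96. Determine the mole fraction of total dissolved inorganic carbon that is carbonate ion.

α₂ = 1 / (1 + [H⁺]/K2 + [H⁺]²/(K1K2)) = 1 / (1 + 10^+1.00 + 10^-1.10)
   = 1 / (1 + 10.000 + 0.079433) = 1/11.079 = 0.09026

α₂ = 0.0903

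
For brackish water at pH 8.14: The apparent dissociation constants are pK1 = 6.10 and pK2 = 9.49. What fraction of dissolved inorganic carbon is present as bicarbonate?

α₁ = 0.949

α₁ = 1 / (1 + [H⁺]/K1 + K2/[H⁺]) = 1 / (1 + 10^-2.04 + 10^-1.35)
   = 1 / (1 + 0.0091201 + 0.044668) = 1/1.0538 = 0.9490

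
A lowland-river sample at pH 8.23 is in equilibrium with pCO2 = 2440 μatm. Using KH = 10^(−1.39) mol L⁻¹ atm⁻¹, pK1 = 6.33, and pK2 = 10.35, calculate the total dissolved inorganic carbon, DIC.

[CO2*] = KH · pCO2 = 10^(−1.39) × 2440×10^-6 = 9.940×10^-5 mol/L
α₀ = 1/(1 + K1/[H⁺] + K1K2/[H⁺]²) = 1/(1 + 10^+1.90 + 10^-0.22) = 0.01234
DIC = [CO2*]/α₀ = 9.940×10^-5 / 0.01234 = 8.05 mmol/L

DIC = 8.05 mmol/L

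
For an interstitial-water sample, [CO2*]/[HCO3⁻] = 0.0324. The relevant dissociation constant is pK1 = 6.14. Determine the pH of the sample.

From K1 = [H⁺][HCO3⁻]/[CO2*]:  pH = pK1 − log₁₀([CO2*]/[HCO3⁻])
log₁₀(0.0324) = -1.489
pH = 6.14 − (-1.489) = 7.63

pH = 7.63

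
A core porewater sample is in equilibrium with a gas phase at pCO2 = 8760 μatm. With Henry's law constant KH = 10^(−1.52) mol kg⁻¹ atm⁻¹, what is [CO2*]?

[CO2*] = 265 μmol/kg

KH = 10^(−1.52) = 3.020×10^-2 mol kg⁻¹ atm⁻¹
[CO2*] = KH · pCO2 = 3.020×10^-2 × 8760×10^-6 atm = 2.65×10^-4 mol/kg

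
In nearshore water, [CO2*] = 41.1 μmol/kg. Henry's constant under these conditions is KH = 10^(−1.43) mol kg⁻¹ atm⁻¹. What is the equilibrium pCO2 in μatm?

pCO2 = 1110 μatm

KH = 10^(−1.43) = 3.715×10^-2 mol kg⁻¹ atm⁻¹
pCO2 = [CO2*]/KH = 41.1×10^-6 / 3.715×10^-2 = 1.11×10^-3 atm = 1110 μatm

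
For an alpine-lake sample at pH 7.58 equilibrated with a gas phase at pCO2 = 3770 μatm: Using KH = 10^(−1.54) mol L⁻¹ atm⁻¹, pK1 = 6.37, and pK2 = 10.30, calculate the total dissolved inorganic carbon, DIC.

DIC = 1.88 mmol/L

[CO2*] = KH · pCO2 = 10^(−1.54) × 3770×10^-6 = 1.087×10^-4 mol/L
α₀ = 1/(1 + K1/[H⁺] + K1K2/[H⁺]²) = 1/(1 + 10^+1.21 + 10^-1.51) = 0.05797
DIC = [CO2*]/α₀ = 1.087×10^-4 / 0.05797 = 1.88 mmol/L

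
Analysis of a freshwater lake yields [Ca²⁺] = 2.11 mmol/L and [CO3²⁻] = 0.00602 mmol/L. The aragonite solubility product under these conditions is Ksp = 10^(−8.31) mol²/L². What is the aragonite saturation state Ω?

Ω = 2.59

Ksp = 10^(−8.31) = 4.898×10^-9
Ω = [Ca²⁺][CO3²⁻]/Ksp = (2.11×10^-3)(0.00602×10^-3) / 4.898×10^-9 = 2.59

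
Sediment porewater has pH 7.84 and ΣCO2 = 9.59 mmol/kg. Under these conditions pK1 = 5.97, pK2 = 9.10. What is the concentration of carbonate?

α₂ = 1 / (1 + [H⁺]/K2 + [H⁺]²/(K1K2)) = 1 / (1 + 10^+1.26 + 10^-0.61)
   = 1 / (1 + 18.197 + 0.24547) = 1/19.442 = 0.05143
[CO3²⁻] = α₂ × DIC = 0.05143 × 9.59 = 0.493 mmol/kg

[CO3²⁻] = 0.493 mmol/kg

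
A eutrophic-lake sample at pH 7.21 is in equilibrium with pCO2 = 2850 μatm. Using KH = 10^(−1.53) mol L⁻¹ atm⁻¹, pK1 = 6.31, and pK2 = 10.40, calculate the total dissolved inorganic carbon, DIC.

[CO2*] = KH · pCO2 = 10^(−1.53) × 2850×10^-6 = 8.411×10^-5 mol/L
α₀ = 1/(1 + K1/[H⁺] + K1K2/[H⁺]²) = 1/(1 + 10^+0.90 + 10^-2.29) = 0.1118
DIC = [CO2*]/α₀ = 8.411×10^-5 / 0.1118 = 0.753 mmol/L

DIC = 0.753 mmol/L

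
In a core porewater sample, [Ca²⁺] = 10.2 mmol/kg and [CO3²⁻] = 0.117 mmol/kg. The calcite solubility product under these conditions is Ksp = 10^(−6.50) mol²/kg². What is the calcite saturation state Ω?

Ksp = 10^(−6.50) = 3.162×10^-7
Ω = [Ca²⁺][CO3²⁻]/Ksp = (10.2×10^-3)(0.117×10^-3) / 3.162×10^-7 = 3.77

Ω = 3.77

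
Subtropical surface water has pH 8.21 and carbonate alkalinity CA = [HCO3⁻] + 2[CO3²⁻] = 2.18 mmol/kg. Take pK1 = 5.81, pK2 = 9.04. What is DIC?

DIC = 1.94 mmol/kg

CA = [HCO3⁻] + 2[CO3²⁻] = (α₁ + 2α₂)·DIC
At pH 8.21: [H⁺]/K1 = 10^-2.40 = 0.0039811, K2/[H⁺] = 10^-0.83 = 0.14791
α₁ = 1/(1 + 0.0039811 + 0.14791) = 1/1.1519 = 0.8681; α₂ = α₁·K2/[H⁺] = 0.1284
α₁ + 2α₂ = 1.1250
DIC = CA / (α₁ + 2α₂) = 2.18 / 1.1250 = 1.94 mmol/kg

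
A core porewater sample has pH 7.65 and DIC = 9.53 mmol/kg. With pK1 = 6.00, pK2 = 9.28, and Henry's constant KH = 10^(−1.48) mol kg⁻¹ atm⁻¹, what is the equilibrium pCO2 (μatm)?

α₀ = 1 / (1 + K1/[H⁺] + K1K2/[H⁺]²) = 1 / (1 + 10^+1.65 + 10^+0.02)
   = 1 / (1 + 44.668 + 1.0471) = 1/46.715 = 0.02141
[CO2*] = α₀ × DIC = 0.02141 × 9.53 = 0.2040 mmol/kg
pCO2 = [CO2*]/KH = 2.040×10^-4 / 3.311×10^-2 = 6160 μatm

pCO2 = 6160 μatm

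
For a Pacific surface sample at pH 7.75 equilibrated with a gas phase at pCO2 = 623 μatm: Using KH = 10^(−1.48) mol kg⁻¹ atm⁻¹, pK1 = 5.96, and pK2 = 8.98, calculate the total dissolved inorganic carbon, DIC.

[CO2*] = KH · pCO2 = 10^(−1.48) × 623×10^-6 = 2.063×10^-5 mol/kg
α₀ = 1/(1 + K1/[H⁺] + K1K2/[H⁺]²) = 1/(1 + 10^+1.79 + 10^+0.56) = 0.01509
DIC = [CO2*]/α₀ = 2.063×10^-5 / 0.01509 = 1.37 mmol/kg

DIC = 1.37 mmol/kg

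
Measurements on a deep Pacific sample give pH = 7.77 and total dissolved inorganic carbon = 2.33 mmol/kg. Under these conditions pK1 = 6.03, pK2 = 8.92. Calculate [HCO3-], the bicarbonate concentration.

[HCO3⁻] = 2.14 mmol/kg

α₁ = 1 / (1 + [H⁺]/K1 + K2/[H⁺]) = 1 / (1 + 10^-1.74 + 10^-1.15)
   = 1 / (1 + 0.018197 + 0.070795) = 1/1.0890 = 0.9183
[HCO3⁻] = α₁ × DIC = 0.9183 × 2.33 = 2.14 mmol/kg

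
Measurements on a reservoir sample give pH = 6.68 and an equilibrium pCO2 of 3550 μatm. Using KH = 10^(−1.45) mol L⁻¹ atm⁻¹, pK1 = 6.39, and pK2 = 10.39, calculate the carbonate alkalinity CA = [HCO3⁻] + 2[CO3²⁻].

CA = 0.246 mmol/L

[CO2*] = KH · pCO2 = 10^(−1.45) × 3550×10^-6 = 1.260×10^-4 mol/L
α₀ = 1/(1 + K1/[H⁺] + K1K2/[H⁺]²) = 1/(1 + 10^+0.29 + 10^-3.42) = 0.3390
DIC = [CO2*]/α₀ = 1.260×10^-4 / 0.3390 = 0.3716 mmol/L
CA = (α₁ + 2α₂)·DIC = (0.6609 + 2×0.0001289) × 0.3716 = 0.246 mmol/L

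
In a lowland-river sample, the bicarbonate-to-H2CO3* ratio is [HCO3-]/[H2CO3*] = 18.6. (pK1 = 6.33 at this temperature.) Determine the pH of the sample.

From K1 = [H⁺][HCO3-]/[H2CO3*]:  pH = pK1 + log₁₀([HCO3-]/[H2CO3*])
log₁₀(18.6) = +1.270
pH = 6.33 + (+1.270) = 7.60

pH = 7.60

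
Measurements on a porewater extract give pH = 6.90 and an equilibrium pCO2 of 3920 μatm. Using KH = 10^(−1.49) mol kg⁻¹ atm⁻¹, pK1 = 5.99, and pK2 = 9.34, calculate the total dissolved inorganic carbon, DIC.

DIC = 1.16 mmol/kg

[CO2*] = KH · pCO2 = 10^(−1.49) × 3920×10^-6 = 1.268×10^-4 mol/kg
α₀ = 1/(1 + K1/[H⁺] + K1K2/[H⁺]²) = 1/(1 + 10^+0.91 + 10^-1.53) = 0.1092
DIC = [CO2*]/α₀ = 1.268×10^-4 / 0.1092 = 1.16 mmol/kg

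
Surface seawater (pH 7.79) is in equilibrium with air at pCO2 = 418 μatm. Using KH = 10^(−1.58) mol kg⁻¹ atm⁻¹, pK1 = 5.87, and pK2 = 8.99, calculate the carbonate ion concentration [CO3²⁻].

[CO3²⁻] = 0.0577 mmol/kg

[CO2*] = KH · pCO2 = 10^(−1.58) × 418×10^-6 = 1.099×10^-5 mol/kg
α₀ = 1/(1 + K1/[H⁺] + K1K2/[H⁺]²) = 1/(1 + 10^+1.92 + 10^+0.72) = 0.01118
DIC = [CO2*]/α₀ = 1.099×10^-5 / 0.01118 = 0.9832 mmol/kg
[CO3²⁻] = α₂·DIC; α₂ = 0.05869, so [CO3²⁻] = 0.05869 × 0.9832 = 0.0577 mmol/kg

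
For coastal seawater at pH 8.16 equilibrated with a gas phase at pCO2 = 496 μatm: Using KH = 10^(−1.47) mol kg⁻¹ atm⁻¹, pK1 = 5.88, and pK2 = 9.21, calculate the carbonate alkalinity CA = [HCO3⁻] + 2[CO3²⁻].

[CO2*] = KH · pCO2 = 10^(−1.47) × 496×10^-6 = 1.681×10^-5 mol/kg
α₀ = 1/(1 + K1/[H⁺] + K1K2/[H⁺]²) = 1/(1 + 10^+2.28 + 10^+1.23) = 0.004796
DIC = [CO2*]/α₀ = 1.681×10^-5 / 0.004796 = 3.505 mmol/kg
CA = (α₁ + 2α₂)·DIC = (0.9138 + 2×0.08144) × 3.505 = 3.77 mmol/kg

CA = 3.77 mmol/kg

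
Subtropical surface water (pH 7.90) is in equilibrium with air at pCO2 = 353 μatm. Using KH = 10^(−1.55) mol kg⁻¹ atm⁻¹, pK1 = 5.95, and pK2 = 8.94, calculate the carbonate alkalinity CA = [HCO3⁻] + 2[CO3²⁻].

CA = 1.05 mmol/kg

[CO2*] = KH · pCO2 = 10^(−1.55) × 353×10^-6 = 9.949×10^-6 mol/kg
α₀ = 1/(1 + K1/[H⁺] + K1K2/[H⁺]²) = 1/(1 + 10^+1.95 + 10^+0.91) = 0.01018
DIC = [CO2*]/α₀ = 9.949×10^-6 / 0.01018 = 0.9775 mmol/kg
CA = (α₁ + 2α₂)·DIC = (0.9071 + 2×0.08273) × 0.9775 = 1.05 mmol/kg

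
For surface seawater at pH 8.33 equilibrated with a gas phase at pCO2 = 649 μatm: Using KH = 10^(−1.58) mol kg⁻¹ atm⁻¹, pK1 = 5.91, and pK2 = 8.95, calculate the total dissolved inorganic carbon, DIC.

DIC = 5.58 mmol/kg

[CO2*] = KH · pCO2 = 10^(−1.58) × 649×10^-6 = 1.707×10^-5 mol/kg
α₀ = 1/(1 + K1/[H⁺] + K1K2/[H⁺]²) = 1/(1 + 10^+2.42 + 10^+1.80) = 0.003057
DIC = [CO2*]/α₀ = 1.707×10^-5 / 0.003057 = 5.58 mmol/kg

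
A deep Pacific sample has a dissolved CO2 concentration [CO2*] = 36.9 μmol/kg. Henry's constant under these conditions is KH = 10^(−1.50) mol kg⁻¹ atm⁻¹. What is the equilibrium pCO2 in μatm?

pCO2 = 1170 μatm

KH = 10^(−1.50) = 3.162×10^-2 mol kg⁻¹ atm⁻¹
pCO2 = [CO2*]/KH = 36.9×10^-6 / 3.162×10^-2 = 1.17×10^-3 atm = 1170 μatm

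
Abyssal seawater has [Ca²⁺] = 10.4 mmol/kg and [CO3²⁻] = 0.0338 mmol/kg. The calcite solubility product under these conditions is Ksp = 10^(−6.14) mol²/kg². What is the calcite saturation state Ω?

Ksp = 10^(−6.14) = 7.244×10^-7
Ω = [Ca²⁺][CO3²⁻]/Ksp = (10.4×10^-3)(0.0338×10^-3) / 7.244×10^-7 = 0.485

Ω = 0.485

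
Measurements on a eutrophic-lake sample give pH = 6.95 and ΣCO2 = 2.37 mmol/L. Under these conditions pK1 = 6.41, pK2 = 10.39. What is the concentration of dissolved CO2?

α₀ = 1 / (1 + K1/[H⁺] + K1K2/[H⁺]²) = 1 / (1 + 10^+0.54 + 10^-2.90)
   = 1 / (1 + 3.4674 + 0.0012589) = 1/4.4686 = 0.2238
[CO2*] = α₀ × DIC = 0.2238 × 2.37 = 0.530 mmol/L

[CO2*] = 0.530 mmol/L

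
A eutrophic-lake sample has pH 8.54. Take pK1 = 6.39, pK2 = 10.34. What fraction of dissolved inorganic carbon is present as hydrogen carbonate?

α₁ = 0.978

α₁ = 1 / (1 + [H⁺]/K1 + K2/[H⁺]) = 1 / (1 + 10^-2.15 + 10^-1.80)
   = 1 / (1 + 0.0070795 + 0.015849) = 1/1.0229 = 0.9776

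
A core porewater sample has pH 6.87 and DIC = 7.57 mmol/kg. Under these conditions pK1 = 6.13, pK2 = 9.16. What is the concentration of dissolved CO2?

α₀ = 1 / (1 + K1/[H⁺] + K1K2/[H⁺]²) = 1 / (1 + 10^+0.74 + 10^-1.55)
   = 1 / (1 + 5.4954 + 0.028184) = 1/6.5236 = 0.1533
[CO2*] = α₀ × DIC = 0.1533 × 7.57 = 1.16 mmol/kg

[CO2*] = 1.16 mmol/kg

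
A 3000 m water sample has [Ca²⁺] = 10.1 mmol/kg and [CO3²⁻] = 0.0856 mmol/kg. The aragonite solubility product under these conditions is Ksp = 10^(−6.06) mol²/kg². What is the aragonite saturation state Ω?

Ksp = 10^(−6.06) = 8.710×10^-7
Ω = [Ca²⁺][CO3²⁻]/Ksp = (10.1×10^-3)(0.0856×10^-3) / 8.710×10^-7 = 0.993

Ω = 0.993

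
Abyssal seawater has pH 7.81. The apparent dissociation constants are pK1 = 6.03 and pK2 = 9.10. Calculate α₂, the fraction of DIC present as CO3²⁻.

α₂ = 1 / (1 + [H⁺]/K2 + [H⁺]²/(K1K2)) = 1 / (1 + 10^+1.29 + 10^-0.49)
   = 1 / (1 + 19.498 + 0.32359) = 1/20.822 = 0.04803

α₂ = 0.0480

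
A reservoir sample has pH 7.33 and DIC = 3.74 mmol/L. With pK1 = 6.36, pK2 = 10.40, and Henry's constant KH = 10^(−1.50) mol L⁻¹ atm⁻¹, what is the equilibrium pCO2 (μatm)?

α₀ = 1 / (1 + K1/[H⁺] + K1K2/[H⁺]²) = 1 / (1 + 10^+0.97 + 10^-2.10)
   = 1 / (1 + 9.3325 + 0.0079433) = 1/10.340 = 0.09671
[CO2*] = α₀ × DIC = 0.09671 × 3.74 = 0.3617 mmol/L
pCO2 = [CO2*]/KH = 3.617×10^-4 / 3.162×10^-2 = 1.14×10^4 μatm

pCO2 = 1.14×10^4 μatm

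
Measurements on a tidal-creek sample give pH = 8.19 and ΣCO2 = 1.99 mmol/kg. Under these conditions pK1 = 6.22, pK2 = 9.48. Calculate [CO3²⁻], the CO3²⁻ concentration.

α₂ = 1 / (1 + [H⁺]/K2 + [H⁺]²/(K1K2)) = 1 / (1 + 10^+1.29 + 10^-0.68)
   = 1 / (1 + 19.498 + 0.20893) = 1/20.707 = 0.04829
[CO3²⁻] = α₂ × DIC = 0.04829 × 1.99 = 0.0961 mmol/kg

[CO3²⁻] = 0.0961 mmol/kg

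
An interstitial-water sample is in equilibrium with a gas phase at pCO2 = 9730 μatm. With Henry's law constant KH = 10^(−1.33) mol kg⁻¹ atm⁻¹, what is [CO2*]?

KH = 10^(−1.33) = 4.677×10^-2 mol kg⁻¹ atm⁻¹
[CO2*] = KH · pCO2 = 4.677×10^-2 × 9730×10^-6 atm = 4.55×10^-4 mol/kg

[CO2*] = 455 μmol/kg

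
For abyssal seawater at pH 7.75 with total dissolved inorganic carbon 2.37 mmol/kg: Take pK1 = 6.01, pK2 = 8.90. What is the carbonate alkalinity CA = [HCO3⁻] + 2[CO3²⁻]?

CA = [HCO3⁻] + 2[CO3²⁻] = (α₁ + 2α₂)·DIC
At pH 7.75: [H⁺]/K1 = 10^-1.74 = 0.018197, K2/[H⁺] = 10^-1.15 = 0.070795
α₁ = 1/(1 + 0.018197 + 0.070795) = 1/1.0890 = 0.9183; α₂ = α₁·K2/[H⁺] = 0.06501
α₁ + 2α₂ = 1.0483
CA = 1.0483 × 2.37 = 2.48 mmol/kg

CA = 2.48 mmol/kg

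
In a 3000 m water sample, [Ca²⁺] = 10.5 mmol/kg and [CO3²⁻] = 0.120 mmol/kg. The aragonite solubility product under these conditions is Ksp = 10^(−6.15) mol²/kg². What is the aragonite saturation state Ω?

Ksp = 10^(−6.15) = 7.079×10^-7
Ω = [Ca²⁺][CO3²⁻]/Ksp = (10.5×10^-3)(0.120×10^-3) / 7.079×10^-7 = 1.78

Ω = 1.78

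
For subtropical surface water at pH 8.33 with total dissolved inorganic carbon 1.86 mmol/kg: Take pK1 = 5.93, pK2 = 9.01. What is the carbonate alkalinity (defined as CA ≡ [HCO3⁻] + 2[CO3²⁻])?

CA = 2.17 mmol/kg

CA = [HCO3⁻] + 2[CO3²⁻] = (α₁ + 2α₂)·DIC
At pH 8.33: [H⁺]/K1 = 10^-2.40 = 0.0039811, K2/[H⁺] = 10^-0.68 = 0.20893
α₁ = 1/(1 + 0.0039811 + 0.20893) = 1/1.2129 = 0.8245; α₂ = α₁·K2/[H⁺] = 0.1723
α₁ + 2α₂ = 1.1690
CA = 1.1690 × 1.86 = 2.17 mmol/kg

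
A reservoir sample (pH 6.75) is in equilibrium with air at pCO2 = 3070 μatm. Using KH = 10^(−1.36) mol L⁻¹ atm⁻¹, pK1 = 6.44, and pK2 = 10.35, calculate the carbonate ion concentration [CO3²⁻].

[CO2*] = KH · pCO2 = 10^(−1.36) × 3070×10^-6 = 1.340×10^-4 mol/L
α₀ = 1/(1 + K1/[H⁺] + K1K2/[H⁺]²) = 1/(1 + 10^+0.31 + 10^-3.29) = 0.3287
DIC = [CO2*]/α₀ = 1.340×10^-4 / 0.3287 = 0.4077 mmol/L
[CO3²⁻] = α₂·DIC; α₂ = 0.0001686, so [CO3²⁻] = 0.0001686 × 0.4077 = 6.87×10^-5 mmol/L = 0.0687 μmol/L

[CO3²⁻] = 0.0687 μmol/L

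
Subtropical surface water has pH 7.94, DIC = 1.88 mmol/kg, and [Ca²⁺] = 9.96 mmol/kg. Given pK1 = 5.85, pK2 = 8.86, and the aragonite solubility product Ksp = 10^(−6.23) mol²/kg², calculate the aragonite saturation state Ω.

Ω = 3.39

α₂ = 1 / (1 + [H⁺]/K2 + [H⁺]²/(K1K2)) = 1 / (1 + 10^+0.92 + 10^-1.17)
   = 1 / (1 + 8.3176 + 0.067608) = 1/9.3852 = 0.1066
[CO3²⁻] = α₂ × DIC = 0.1066 × 1.88 = 0.2003 mmol/kg
Ksp = 10^(−6.23) = 5.888×10^-7
Ω = [Ca²⁺][CO3²⁻]/Ksp = (9.96×10^-3)(2.003×10^-4) / 5.888×10^-7 = 3.39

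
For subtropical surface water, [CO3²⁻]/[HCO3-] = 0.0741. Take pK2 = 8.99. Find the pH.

pH = 7.86

From K2 = [H⁺][CO3²⁻]/[HCO3-]:  pH = pK2 + log₁₀([CO3²⁻]/[HCO3-])
log₁₀(0.0741) = -1.130
pH = 8.99 + (-1.130) = 7.86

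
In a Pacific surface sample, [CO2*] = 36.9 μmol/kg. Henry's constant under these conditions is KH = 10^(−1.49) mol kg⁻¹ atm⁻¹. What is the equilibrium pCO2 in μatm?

pCO2 = 1140 μatm

KH = 10^(−1.49) = 3.236×10^-2 mol kg⁻¹ atm⁻¹
pCO2 = [CO2*]/KH = 36.9×10^-6 / 3.236×10^-2 = 1.14×10^-3 atm = 1140 μatm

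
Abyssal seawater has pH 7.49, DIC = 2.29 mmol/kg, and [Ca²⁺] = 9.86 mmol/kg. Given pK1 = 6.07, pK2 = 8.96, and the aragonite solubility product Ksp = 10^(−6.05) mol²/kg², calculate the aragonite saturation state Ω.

Ω = 0.801

α₂ = 1 / (1 + [H⁺]/K2 + [H⁺]²/(K1K2)) = 1 / (1 + 10^+1.47 + 10^+0.05)
   = 1 / (1 + 29.512 + 1.1220) = 1/31.634 = 0.03161
[CO3²⁻] = α₂ × DIC = 0.03161 × 2.29 = 0.07239 mmol/kg
Ksp = 10^(−6.05) = 8.913×10^-7
Ω = [Ca²⁺][CO3²⁻]/Ksp = (9.86×10^-3)(7.239×10^-5) / 8.913×10^-7 = 0.801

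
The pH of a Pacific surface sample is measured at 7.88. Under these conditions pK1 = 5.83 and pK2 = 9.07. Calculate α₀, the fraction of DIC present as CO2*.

α₀ = 0.00830

α₀ = 1 / (1 + K1/[H⁺] + K1K2/[H⁺]²) = 1 / (1 + 10^+2.05 + 10^+0.86)
   = 1 / (1 + 112.20 + 7.2444) = 1/120.45 = 0.008302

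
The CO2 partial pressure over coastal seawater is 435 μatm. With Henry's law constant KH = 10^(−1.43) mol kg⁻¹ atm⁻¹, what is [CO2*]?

KH = 10^(−1.43) = 3.715×10^-2 mol kg⁻¹ atm⁻¹
[CO2*] = KH · pCO2 = 3.715×10^-2 × 435×10^-6 atm = 1.62×10^-5 mol/kg

[CO2*] = 16.2 μmol/kg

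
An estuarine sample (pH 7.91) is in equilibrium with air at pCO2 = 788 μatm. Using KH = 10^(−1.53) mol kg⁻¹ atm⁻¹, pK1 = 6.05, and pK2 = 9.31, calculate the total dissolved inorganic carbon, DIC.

DIC = 1.78 mmol/kg

[CO2*] = KH · pCO2 = 10^(−1.53) × 788×10^-6 = 2.326×10^-5 mol/kg
α₀ = 1/(1 + K1/[H⁺] + K1K2/[H⁺]²) = 1/(1 + 10^+1.86 + 10^+0.46) = 0.01310
DIC = [CO2*]/α₀ = 2.326×10^-5 / 0.01310 = 1.78 mmol/kg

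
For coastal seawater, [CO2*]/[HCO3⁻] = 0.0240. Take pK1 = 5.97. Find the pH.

pH = 7.59

From K1 = [H⁺][HCO3⁻]/[CO2*]:  pH = pK1 − log₁₀([CO2*]/[HCO3⁻])
log₁₀(0.0240) = -1.620
pH = 5.97 − (-1.620) = 7.59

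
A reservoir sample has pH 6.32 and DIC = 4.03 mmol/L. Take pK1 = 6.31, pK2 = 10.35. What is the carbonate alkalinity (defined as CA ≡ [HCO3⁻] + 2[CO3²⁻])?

CA = [HCO3⁻] + 2[CO3²⁻] = (α₁ + 2α₂)·DIC
At pH 6.32: [H⁺]/K1 = 10^-0.01 = 0.97724, K2/[H⁺] = 10^-4.03 = 9.3325×10^-5
α₁ = 1/(1 + 0.97724 + 9.3325×10^-5) = 1/1.9773 = 0.5057; α₂ = α₁·K2/[H⁺] = 4.720×10^-5
α₁ + 2α₂ = 0.5058
CA = 0.5058 × 4.03 = 2.04 mmol/L

CA = 2.04 mmol/L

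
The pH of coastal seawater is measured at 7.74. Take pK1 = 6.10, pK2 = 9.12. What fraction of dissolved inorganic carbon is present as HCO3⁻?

α₁ = 1 / (1 + [H⁺]/K1 + K2/[H⁺]) = 1 / (1 + 10^-1.64 + 10^-1.38)
   = 1 / (1 + 0.022909 + 0.041687) = 1/1.0646 = 0.9393

α₁ = 0.939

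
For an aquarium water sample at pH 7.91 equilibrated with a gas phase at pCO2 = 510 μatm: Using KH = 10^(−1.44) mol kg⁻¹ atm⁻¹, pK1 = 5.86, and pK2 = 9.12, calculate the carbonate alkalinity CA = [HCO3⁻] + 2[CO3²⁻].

CA = 2.33 mmol/kg

[CO2*] = KH · pCO2 = 10^(−1.44) × 510×10^-6 = 1.852×10^-5 mol/kg
α₀ = 1/(1 + K1/[H⁺] + K1K2/[H⁺]²) = 1/(1 + 10^+2.05 + 10^+0.84) = 0.008325
DIC = [CO2*]/α₀ = 1.852×10^-5 / 0.008325 = 2.224 mmol/kg
CA = (α₁ + 2α₂)·DIC = (0.9341 + 2×0.05759) × 2.224 = 2.33 mmol/kg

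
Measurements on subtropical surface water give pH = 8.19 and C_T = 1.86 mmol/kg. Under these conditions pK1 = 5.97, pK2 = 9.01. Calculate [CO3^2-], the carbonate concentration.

α₂ = 1 / (1 + [H⁺]/K2 + [H⁺]²/(K1K2)) = 1 / (1 + 10^+0.82 + 10^-1.40)
   = 1 / (1 + 6.6069 + 0.039811) = 1/7.6467 = 0.1308
[CO3²⁻] = α₂ × DIC = 0.1308 × 1.86 = 0.243 mmol/kg

[CO3²⁻] = 0.243 mmol/kg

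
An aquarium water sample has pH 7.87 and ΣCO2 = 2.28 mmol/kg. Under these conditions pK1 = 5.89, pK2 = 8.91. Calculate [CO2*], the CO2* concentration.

α₀ = 1 / (1 + K1/[H⁺] + K1K2/[H⁺]²) = 1 / (1 + 10^+1.98 + 10^+0.94)
   = 1 / (1 + 95.499 + 8.7096) = 1/105.21 = 0.009505
[CO2*] = α₀ × DIC = 0.009505 × 2.28 = 0.0217 mmol/kg

[CO2*] = 0.0217 mmol/kg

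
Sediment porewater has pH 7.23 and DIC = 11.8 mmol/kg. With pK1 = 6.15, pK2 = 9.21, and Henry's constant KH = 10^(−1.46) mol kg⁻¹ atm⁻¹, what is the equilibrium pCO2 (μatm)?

α₀ = 1 / (1 + K1/[H⁺] + K1K2/[H⁺]²) = 1 / (1 + 10^+1.08 + 10^-0.90)
   = 1 / (1 + 12.023 + 0.12589) = 1/13.149 = 0.07605
[CO2*] = α₀ × DIC = 0.07605 × 11.8 = 0.8974 mmol/kg
pCO2 = [CO2*]/KH = 8.974×10^-4 / 3.467×10^-2 = 2.59×10^4 μatm

pCO2 = 2.59×10^4 μatm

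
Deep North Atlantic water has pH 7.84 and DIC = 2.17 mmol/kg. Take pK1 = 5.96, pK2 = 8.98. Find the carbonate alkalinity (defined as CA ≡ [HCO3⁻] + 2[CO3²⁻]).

CA = [HCO3⁻] + 2[CO3²⁻] = (α₁ + 2α₂)·DIC
At pH 7.84: [H⁺]/K1 = 10^-1.88 = 0.013183, K2/[H⁺] = 10^-1.14 = 0.072444
α₁ = 1/(1 + 0.013183 + 0.072444) = 1/1.0856 = 0.9211; α₂ = α₁·K2/[H⁺] = 0.06673
α₁ + 2α₂ = 1.0546
CA = 1.0546 × 2.17 = 2.29 mmol/kg

CA = 2.29 mmol/kg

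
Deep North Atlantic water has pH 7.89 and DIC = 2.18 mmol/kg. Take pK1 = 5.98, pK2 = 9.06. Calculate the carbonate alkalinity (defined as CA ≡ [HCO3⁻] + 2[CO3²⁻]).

CA = 2.29 mmol/kg

CA = [HCO3⁻] + 2[CO3²⁻] = (α₁ + 2α₂)·DIC
At pH 7.89: [H⁺]/K1 = 10^-1.91 = 0.012303, K2/[H⁺] = 10^-1.17 = 0.067608
α₁ = 1/(1 + 0.012303 + 0.067608) = 1/1.0799 = 0.9260; α₂ = α₁·K2/[H⁺] = 0.06261
α₁ + 2α₂ = 1.0512
CA = 1.0512 × 2.18 = 2.29 mmol/kg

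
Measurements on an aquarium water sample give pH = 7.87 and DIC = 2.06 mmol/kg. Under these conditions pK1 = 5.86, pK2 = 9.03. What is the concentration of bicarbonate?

[HCO3⁻] = 1.91 mmol/kg

α₁ = 1 / (1 + [H⁺]/K1 + K2/[H⁺]) = 1 / (1 + 10^-2.01 + 10^-1.16)
   = 1 / (1 + 0.0097724 + 0.069183) = 1/1.0790 = 0.9268
[HCO3⁻] = α₁ × DIC = 0.9268 × 2.06 = 1.91 mmol/kg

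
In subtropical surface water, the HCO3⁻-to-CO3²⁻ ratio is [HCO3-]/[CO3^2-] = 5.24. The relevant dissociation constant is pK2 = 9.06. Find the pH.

pH = 8.34

From K2 = [H⁺][CO3^2-]/[HCO3-]:  pH = pK2 − log₁₀([HCO3-]/[CO3^2-])
log₁₀(5.24) = +0.719
pH = 9.06 − (+0.719) = 8.34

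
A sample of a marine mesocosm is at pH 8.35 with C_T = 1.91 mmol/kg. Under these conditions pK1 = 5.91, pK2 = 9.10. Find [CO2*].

[CO2*] = 5.87 μmol/kg

α₀ = 1 / (1 + K1/[H⁺] + K1K2/[H⁺]²) = 1 / (1 + 10^+2.44 + 10^+1.69)
   = 1 / (1 + 275.42 + 48.978) = 1/325.40 = 0.003073
[CO2*] = α₀ × DIC = 0.003073 × 1.91 = 0.00587 mmol/kg = 5.87 μmol/kg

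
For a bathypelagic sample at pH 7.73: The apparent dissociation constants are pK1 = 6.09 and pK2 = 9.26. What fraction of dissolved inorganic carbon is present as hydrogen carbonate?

α₁ = 0.950

α₁ = 1 / (1 + [H⁺]/K1 + K2/[H⁺]) = 1 / (1 + 10^-1.64 + 10^-1.53)
   = 1 / (1 + 0.022909 + 0.029512) = 1/1.0524 = 0.9502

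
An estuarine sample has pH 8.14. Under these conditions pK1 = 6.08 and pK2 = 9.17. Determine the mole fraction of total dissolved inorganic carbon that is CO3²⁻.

α₂ = 1 / (1 + [H⁺]/K2 + [H⁺]²/(K1K2)) = 1 / (1 + 10^+1.03 + 10^-1.03)
   = 1 / (1 + 10.715 + 0.093325) = 1/11.809 = 0.08468

α₂ = 0.0847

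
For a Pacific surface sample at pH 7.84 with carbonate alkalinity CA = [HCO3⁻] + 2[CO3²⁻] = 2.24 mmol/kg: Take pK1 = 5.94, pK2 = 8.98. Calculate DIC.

DIC = 2.12 mmol/kg

CA = [HCO3⁻] + 2[CO3²⁻] = (α₁ + 2α₂)·DIC
At pH 7.84: [H⁺]/K1 = 10^-1.90 = 0.012589, K2/[H⁺] = 10^-1.14 = 0.072444
α₁ = 1/(1 + 0.012589 + 0.072444) = 1/1.0850 = 0.9216; α₂ = α₁·K2/[H⁺] = 0.06677
α₁ + 2α₂ = 1.0552
DIC = CA / (α₁ + 2α₂) = 2.24 / 1.0552 = 2.12 mmol/kg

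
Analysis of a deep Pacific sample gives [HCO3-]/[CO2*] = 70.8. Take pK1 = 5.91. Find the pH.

From K1 = [H⁺][HCO3-]/[CO2*]:  pH = pK1 + log₁₀([HCO3-]/[CO2*])
log₁₀(70.8) = +1.850
pH = 5.91 + (+1.850) = 7.76

pH = 7.76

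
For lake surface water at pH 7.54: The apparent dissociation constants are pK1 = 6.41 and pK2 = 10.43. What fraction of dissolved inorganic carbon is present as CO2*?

α₀ = 1 / (1 + K1/[H⁺] + K1K2/[H⁺]²) = 1 / (1 + 10^+1.13 + 10^-1.76)
   = 1 / (1 + 13.490 + 0.017378) = 1/14.507 = 0.06893

α₀ = 0.0689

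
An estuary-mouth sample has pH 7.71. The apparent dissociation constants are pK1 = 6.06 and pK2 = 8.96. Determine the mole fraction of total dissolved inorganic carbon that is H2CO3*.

α₀ = 1 / (1 + K1/[H⁺] + K1K2/[H⁺]²) = 1 / (1 + 10^+1.65 + 10^+0.40)
   = 1 / (1 + 44.668 + 2.5119) = 1/48.180 = 0.02076

α₀ = 0.0208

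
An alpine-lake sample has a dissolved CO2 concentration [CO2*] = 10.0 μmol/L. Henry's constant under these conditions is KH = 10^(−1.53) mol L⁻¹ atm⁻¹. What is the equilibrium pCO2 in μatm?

pCO2 = 339 μatm

KH = 10^(−1.53) = 2.951×10^-2 mol L⁻¹ atm⁻¹
pCO2 = [CO2*]/KH = 10.0×10^-6 / 2.951×10^-2 = 3.39×10^-4 atm = 339 μatm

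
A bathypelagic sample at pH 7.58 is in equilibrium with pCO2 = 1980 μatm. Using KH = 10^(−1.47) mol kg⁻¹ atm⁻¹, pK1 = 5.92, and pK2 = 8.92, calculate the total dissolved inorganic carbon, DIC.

DIC = 3.27 mmol/kg

[CO2*] = KH · pCO2 = 10^(−1.47) × 1980×10^-6 = 6.709×10^-5 mol/kg
α₀ = 1/(1 + K1/[H⁺] + K1K2/[H⁺]²) = 1/(1 + 10^+1.66 + 10^+0.32) = 0.02049
DIC = [CO2*]/α₀ = 6.709×10^-5 / 0.02049 = 3.27 mmol/kg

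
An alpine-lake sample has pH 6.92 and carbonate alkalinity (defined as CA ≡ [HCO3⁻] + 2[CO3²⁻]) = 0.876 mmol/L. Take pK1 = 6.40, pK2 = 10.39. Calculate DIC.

CA = [HCO3⁻] + 2[CO3²⁻] = (α₁ + 2α₂)·DIC
At pH 6.92: [H⁺]/K1 = 10^-0.52 = 0.30200, K2/[H⁺] = 10^-3.47 = 0.00033884
α₁ = 1/(1 + 0.30200 + 0.00033884) = 1/1.3023 = 0.7679; α₂ = α₁·K2/[H⁺] = 0.0002602
α₁ + 2α₂ = 0.7684
DIC = CA / (α₁ + 2α₂) = 0.876 / 0.7684 = 1.14 mmol/L

DIC = 1.14 mmol/L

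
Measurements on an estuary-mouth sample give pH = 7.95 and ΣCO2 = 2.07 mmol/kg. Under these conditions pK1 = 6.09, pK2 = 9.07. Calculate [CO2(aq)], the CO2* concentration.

α₀ = 1 / (1 + K1/[H⁺] + K1K2/[H⁺]²) = 1 / (1 + 10^+1.86 + 10^+0.74)
   = 1 / (1 + 72.444 + 5.4954) = 1/78.939 = 0.01267
[CO2*] = α₀ × DIC = 0.01267 × 2.07 = 0.0262 mmol/kg

[CO2*] = 0.0262 mmol/kg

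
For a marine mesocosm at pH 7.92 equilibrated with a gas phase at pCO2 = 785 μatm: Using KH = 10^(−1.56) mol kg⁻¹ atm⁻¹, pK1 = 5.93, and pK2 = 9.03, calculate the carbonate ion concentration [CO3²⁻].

[CO2*] = KH · pCO2 = 10^(−1.56) × 785×10^-6 = 2.162×10^-5 mol/kg
α₀ = 1/(1 + K1/[H⁺] + K1K2/[H⁺]²) = 1/(1 + 10^+1.99 + 10^+0.88) = 0.009406
DIC = [CO2*]/α₀ = 2.162×10^-5 / 0.009406 = 2.298 mmol/kg
[CO3²⁻] = α₂·DIC; α₂ = 0.07136, so [CO3²⁻] = 0.07136 × 2.298 = 0.164 mmol/kg

[CO3²⁻] = 0.164 mmol/kg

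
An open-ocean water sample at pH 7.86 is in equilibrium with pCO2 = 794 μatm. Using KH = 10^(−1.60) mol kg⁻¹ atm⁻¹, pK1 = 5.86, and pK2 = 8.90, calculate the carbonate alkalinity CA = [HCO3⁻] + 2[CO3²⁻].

CA = 2.36 mmol/kg

[CO2*] = KH · pCO2 = 10^(−1.60) × 794×10^-6 = 1.994×10^-5 mol/kg
α₀ = 1/(1 + K1/[H⁺] + K1K2/[H⁺]²) = 1/(1 + 10^+2.00 + 10^+0.96) = 0.009081
DIC = [CO2*]/α₀ = 1.994×10^-5 / 0.009081 = 2.196 mmol/kg
CA = (α₁ + 2α₂)·DIC = (0.9081 + 2×0.08282) × 2.196 = 2.36 mmol/kg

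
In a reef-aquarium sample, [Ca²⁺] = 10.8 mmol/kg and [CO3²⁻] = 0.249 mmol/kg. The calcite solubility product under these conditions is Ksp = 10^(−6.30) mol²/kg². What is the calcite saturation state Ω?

Ω = 5.37

Ksp = 10^(−6.30) = 5.012×10^-7
Ω = [Ca²⁺][CO3²⁻]/Ksp = (10.8×10^-3)(0.249×10^-3) / 5.012×10^-7 = 5.37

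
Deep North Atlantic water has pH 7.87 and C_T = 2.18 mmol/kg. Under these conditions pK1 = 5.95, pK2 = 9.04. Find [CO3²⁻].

α₂ = 1 / (1 + [H⁺]/K2 + [H⁺]²/(K1K2)) = 1 / (1 + 10^+1.17 + 10^-0.75)
   = 1 / (1 + 14.791 + 0.17783) = 1/15.969 = 0.06262
[CO3²⁻] = α₂ × DIC = 0.06262 × 2.18 = 0.137 mmol/kg

[CO3²⁻] = 0.137 mmol/kg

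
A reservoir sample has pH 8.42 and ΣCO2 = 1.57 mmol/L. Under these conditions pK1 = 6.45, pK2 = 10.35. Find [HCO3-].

[HCO3⁻] = 1.54 mmol/L

α₁ = 1 / (1 + [H⁺]/K1 + K2/[H⁺]) = 1 / (1 + 10^-1.97 + 10^-1.93)
   = 1 / (1 + 0.010715 + 0.011749) = 1/1.0225 = 0.9780
[HCO3⁻] = α₁ × DIC = 0.9780 × 1.57 = 1.54 mmol/L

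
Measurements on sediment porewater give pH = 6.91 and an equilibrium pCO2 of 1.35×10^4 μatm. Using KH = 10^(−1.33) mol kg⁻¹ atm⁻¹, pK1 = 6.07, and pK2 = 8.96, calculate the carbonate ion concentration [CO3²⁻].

[CO2*] = KH · pCO2 = 10^(−1.33) × 1.35×10^4×10^-6 = 6.314×10^-4 mol/kg
α₀ = 1/(1 + K1/[H⁺] + K1K2/[H⁺]²) = 1/(1 + 10^+0.84 + 10^-1.21) = 0.1253
DIC = [CO2*]/α₀ = 6.314×10^-4 / 0.1253 = 5.039 mmol/kg
[CO3²⁻] = α₂·DIC; α₂ = 0.007727, so [CO3²⁻] = 0.007727 × 5.039 = 0.0389 mmol/kg

[CO3²⁻] = 0.0389 mmol/kg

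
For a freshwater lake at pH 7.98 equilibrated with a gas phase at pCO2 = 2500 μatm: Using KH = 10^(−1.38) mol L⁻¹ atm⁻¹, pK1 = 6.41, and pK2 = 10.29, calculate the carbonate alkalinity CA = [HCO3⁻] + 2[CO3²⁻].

CA = 3.91 mmol/L

[CO2*] = KH · pCO2 = 10^(−1.38) × 2500×10^-6 = 1.042×10^-4 mol/L
α₀ = 1/(1 + K1/[H⁺] + K1K2/[H⁺]²) = 1/(1 + 10^+1.57 + 10^-0.74) = 0.02609
DIC = [CO2*]/α₀ = 1.042×10^-4 / 0.02609 = 3.995 mmol/L
CA = (α₁ + 2α₂)·DIC = (0.9692 + 2×0.004747) × 3.995 = 3.91 mmol/L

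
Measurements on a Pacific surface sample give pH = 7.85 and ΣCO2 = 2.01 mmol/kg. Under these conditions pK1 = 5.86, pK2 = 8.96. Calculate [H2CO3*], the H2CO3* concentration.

α₀ = 1 / (1 + K1/[H⁺] + K1K2/[H⁺]²) = 1 / (1 + 10^+1.99 + 10^+0.88)
   = 1 / (1 + 97.724 + 7.5858) = 1/106.31 = 0.009406
[CO2*] = α₀ × DIC = 0.009406 × 2.01 = 0.0189 mmol/kg = 18.9 μmol/kg

[CO2*] = 18.9 μmol/kg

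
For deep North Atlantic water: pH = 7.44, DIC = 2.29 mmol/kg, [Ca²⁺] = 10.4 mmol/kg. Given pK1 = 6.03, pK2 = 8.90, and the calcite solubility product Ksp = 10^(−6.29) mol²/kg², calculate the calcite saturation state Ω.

Ω = 1.50

α₂ = 1 / (1 + [H⁺]/K2 + [H⁺]²/(K1K2)) = 1 / (1 + 10^+1.46 + 10^+0.05)
   = 1 / (1 + 28.840 + 1.1220) = 1/30.962 = 0.03230
[CO3²⁻] = α₂ × DIC = 0.03230 × 2.29 = 0.07396 mmol/kg
Ksp = 10^(−6.29) = 5.129×10^-7
Ω = [Ca²⁺][CO3²⁻]/Ksp = (10.4×10^-3)(7.396×10^-5) / 5.129×10^-7 = 1.50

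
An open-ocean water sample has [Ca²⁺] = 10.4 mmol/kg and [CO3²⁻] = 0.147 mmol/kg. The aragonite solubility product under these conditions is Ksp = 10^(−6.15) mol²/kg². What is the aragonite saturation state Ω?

Ksp = 10^(−6.15) = 7.079×10^-7
Ω = [Ca²⁺][CO3²⁻]/Ksp = (10.4×10^-3)(0.147×10^-3) / 7.079×10^-7 = 2.16

Ω = 2.16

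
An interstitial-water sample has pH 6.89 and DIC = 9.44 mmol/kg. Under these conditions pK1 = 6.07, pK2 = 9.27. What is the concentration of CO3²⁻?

α₂ = 1 / (1 + [H⁺]/K2 + [H⁺]²/(K1K2)) = 1 / (1 + 10^+2.38 + 10^+1.56)
   = 1 / (1 + 239.88 + 36.308) = 1/277.19 = 0.003608
[CO3²⁻] = α₂ × DIC = 0.003608 × 9.44 = 0.0341 mmol/kg

[CO3²⁻] = 0.0341 mmol/kg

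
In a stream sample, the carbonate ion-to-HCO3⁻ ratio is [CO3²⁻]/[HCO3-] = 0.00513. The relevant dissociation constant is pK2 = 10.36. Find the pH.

From K2 = [H⁺][CO3²⁻]/[HCO3-]:  pH = pK2 + log₁₀([CO3²⁻]/[HCO3-])
log₁₀(0.00513) = -2.290
pH = 10.36 + (-2.290) = 8.07

pH = 8.07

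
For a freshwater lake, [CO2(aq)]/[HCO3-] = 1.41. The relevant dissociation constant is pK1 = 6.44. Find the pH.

pH = 6.29

From K1 = [H⁺][HCO3-]/[CO2(aq)]:  pH = pK1 − log₁₀([CO2(aq)]/[HCO3-])
log₁₀(1.41) = +0.149
pH = 6.44 − (+0.149) = 6.29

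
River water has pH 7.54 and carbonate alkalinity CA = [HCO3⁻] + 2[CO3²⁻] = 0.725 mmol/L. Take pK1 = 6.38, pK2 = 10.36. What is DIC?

CA = [HCO3⁻] + 2[CO3²⁻] = (α₁ + 2α₂)·DIC
At pH 7.54: [H⁺]/K1 = 10^-1.16 = 0.069183, K2/[H⁺] = 10^-2.82 = 0.0015136
α₁ = 1/(1 + 0.069183 + 0.0015136) = 1/1.0707 = 0.9340; α₂ = α₁·K2/[H⁺] = 0.001414
α₁ + 2α₂ = 0.9368
DIC = CA / (α₁ + 2α₂) = 0.725 / 0.9368 = 0.774 mmol/L

DIC = 0.774 mmol/L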